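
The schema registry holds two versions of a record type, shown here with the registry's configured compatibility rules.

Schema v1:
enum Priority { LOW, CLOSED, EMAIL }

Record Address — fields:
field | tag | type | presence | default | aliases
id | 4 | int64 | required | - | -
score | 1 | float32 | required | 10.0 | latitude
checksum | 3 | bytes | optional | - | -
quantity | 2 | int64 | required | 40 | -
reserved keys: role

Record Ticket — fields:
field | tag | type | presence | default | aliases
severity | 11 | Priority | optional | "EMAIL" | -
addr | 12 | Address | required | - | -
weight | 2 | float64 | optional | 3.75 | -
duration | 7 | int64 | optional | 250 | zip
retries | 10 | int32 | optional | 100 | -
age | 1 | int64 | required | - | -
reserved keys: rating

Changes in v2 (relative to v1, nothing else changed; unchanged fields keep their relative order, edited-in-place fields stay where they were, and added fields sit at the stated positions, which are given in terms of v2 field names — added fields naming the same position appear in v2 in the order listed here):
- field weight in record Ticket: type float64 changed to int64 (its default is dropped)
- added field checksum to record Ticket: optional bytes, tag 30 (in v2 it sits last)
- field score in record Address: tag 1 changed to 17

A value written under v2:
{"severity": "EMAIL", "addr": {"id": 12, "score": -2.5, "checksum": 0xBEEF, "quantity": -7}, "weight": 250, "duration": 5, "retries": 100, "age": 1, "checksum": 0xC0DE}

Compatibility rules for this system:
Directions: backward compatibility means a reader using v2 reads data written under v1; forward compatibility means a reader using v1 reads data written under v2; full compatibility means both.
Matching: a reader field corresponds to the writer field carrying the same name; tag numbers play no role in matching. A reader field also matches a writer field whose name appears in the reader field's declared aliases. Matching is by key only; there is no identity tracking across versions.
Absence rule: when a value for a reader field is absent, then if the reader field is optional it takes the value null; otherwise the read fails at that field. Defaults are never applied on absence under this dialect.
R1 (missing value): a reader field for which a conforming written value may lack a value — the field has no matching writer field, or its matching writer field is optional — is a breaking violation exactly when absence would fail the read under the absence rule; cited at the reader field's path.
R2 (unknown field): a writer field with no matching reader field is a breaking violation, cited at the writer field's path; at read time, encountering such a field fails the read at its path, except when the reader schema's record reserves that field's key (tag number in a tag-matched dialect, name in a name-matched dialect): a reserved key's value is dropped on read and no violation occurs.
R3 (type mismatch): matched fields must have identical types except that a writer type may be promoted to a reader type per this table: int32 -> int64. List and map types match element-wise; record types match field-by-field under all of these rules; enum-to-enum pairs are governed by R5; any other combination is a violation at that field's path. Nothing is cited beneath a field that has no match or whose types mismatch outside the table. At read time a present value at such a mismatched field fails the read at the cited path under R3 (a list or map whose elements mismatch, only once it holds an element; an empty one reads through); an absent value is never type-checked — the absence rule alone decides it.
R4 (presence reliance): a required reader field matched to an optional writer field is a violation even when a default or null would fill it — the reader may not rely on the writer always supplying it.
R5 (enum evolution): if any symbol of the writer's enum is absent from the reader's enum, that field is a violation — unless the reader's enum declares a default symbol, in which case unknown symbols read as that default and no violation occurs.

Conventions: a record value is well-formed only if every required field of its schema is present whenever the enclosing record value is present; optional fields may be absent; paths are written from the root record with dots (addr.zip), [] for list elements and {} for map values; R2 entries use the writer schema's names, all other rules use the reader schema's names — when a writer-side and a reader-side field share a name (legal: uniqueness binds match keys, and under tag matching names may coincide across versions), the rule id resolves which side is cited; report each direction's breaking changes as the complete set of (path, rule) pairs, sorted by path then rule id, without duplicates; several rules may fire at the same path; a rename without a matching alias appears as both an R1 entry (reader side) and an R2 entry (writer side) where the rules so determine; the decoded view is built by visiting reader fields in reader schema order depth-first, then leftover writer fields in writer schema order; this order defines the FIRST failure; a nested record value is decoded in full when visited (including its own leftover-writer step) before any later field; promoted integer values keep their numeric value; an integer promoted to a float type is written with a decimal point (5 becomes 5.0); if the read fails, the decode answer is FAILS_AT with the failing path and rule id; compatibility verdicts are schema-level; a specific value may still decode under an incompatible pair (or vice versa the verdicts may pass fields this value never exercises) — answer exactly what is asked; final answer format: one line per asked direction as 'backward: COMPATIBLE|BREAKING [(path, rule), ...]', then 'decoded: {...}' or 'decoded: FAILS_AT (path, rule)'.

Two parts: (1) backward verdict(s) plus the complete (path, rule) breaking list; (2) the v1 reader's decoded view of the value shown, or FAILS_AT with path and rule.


in Ticket below, arrows point writer -> reader
checking backward for Ticket: reader v2 against writer v1:
  Priority -> Priority, writer optional: severity aligns to severity
  Address -> Address, writer required: addr aligns to addr
  float64 -> int64, writer optional: weight aligns to weight
  int64 -> int64, writer optional: duration aligns to duration
  int32 -> int32, writer optional: retries aligns to retries
  int64 -> int64, writer required: age aligns to age
  checksum: no writer-side match
  int64 -> int64, writer required: addr.id aligns to addr.id
  float32 -> float32, writer required: addr.score aligns to addr.score
  bytes -> bytes, writer optional: addr.checksum aligns to addr.checksum
  int64 -> int64, writer required: addr.quantity aligns to addr.quantity
  breaking: (weight, R3)
  backward on Ticket therefore BREAKING (1)
decode (reader v1):
  severity := "EMAIL"
  addr.id := 12
  addr.score := -2.5
  addr.checksum := 0xBEEF
  addr.quantity := -7
  read fails at weight under R3
  => FAILS_AT (weight, R3)
remaining Ticket differences; none change what is asked:
  added field checksum to record Ticket: optional bytes, tag 30 (in v2 it sits last) -> affects forward compatibility only, which is not asked
  field score in record Address: tag 1 changed to 17 -> fires no rule on Ticket, leaving the asked answer as it is

backward: BREAKING [(weight, R3)]; decoded: FAILS_AT (weight, R3)


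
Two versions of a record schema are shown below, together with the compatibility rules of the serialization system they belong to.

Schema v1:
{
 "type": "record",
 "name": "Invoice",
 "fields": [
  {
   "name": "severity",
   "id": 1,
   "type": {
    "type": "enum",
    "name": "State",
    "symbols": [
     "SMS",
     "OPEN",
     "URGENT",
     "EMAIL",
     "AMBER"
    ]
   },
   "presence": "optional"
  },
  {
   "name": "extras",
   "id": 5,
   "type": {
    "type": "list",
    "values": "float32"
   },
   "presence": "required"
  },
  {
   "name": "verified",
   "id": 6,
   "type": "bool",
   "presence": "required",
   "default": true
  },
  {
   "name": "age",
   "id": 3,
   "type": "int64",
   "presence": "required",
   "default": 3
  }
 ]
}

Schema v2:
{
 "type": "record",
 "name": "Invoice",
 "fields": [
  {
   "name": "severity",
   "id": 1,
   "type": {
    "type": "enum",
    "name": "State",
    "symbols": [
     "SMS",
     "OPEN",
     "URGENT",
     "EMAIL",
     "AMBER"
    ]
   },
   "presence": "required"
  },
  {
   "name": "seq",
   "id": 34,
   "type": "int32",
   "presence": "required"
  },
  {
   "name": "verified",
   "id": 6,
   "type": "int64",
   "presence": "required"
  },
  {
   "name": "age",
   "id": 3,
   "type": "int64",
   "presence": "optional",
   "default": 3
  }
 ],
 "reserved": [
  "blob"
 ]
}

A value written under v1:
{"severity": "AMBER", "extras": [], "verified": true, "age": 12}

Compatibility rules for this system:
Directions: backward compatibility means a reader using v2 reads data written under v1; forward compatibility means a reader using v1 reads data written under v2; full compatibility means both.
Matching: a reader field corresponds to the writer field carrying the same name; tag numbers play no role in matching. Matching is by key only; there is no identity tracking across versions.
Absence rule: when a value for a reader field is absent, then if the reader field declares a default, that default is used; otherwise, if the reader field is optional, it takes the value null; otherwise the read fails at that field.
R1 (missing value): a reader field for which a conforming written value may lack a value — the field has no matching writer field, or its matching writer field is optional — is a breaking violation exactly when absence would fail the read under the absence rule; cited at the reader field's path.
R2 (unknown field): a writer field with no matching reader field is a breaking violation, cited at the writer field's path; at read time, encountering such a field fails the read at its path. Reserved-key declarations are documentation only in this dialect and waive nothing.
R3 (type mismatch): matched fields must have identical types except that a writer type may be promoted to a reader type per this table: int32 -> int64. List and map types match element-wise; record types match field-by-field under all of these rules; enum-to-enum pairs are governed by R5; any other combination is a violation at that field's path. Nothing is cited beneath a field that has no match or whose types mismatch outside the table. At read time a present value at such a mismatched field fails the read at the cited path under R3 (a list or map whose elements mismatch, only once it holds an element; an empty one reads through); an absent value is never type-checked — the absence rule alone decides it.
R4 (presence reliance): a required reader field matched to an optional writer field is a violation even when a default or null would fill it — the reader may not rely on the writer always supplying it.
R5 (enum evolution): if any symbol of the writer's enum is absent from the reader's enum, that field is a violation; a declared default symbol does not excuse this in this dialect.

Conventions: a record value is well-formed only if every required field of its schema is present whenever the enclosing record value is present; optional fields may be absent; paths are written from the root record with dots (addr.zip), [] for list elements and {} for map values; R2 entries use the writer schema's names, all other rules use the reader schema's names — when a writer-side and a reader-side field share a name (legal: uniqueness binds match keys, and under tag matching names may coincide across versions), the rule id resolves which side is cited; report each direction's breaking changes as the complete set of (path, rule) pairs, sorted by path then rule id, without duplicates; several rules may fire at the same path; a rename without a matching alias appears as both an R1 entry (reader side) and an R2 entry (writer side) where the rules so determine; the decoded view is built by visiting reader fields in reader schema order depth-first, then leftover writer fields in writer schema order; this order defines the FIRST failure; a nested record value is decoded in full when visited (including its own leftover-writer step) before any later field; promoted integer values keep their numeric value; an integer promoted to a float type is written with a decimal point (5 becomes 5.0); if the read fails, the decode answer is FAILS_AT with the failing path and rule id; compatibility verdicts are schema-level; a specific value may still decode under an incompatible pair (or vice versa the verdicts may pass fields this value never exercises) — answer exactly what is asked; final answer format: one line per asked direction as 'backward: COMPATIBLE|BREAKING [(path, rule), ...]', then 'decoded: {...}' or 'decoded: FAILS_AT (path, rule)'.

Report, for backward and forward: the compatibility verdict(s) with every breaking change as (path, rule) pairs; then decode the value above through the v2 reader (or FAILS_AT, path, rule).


the writer's type comes first in each Invoice pair
backward pass over Invoice, reader schema v2, writer schema v1:
  severity <- severity (State -> State, writer optional)
  seq has no writer counterpart
  verified <- verified (bool -> int64, writer required)
  age <- age (int64 -> int64, writer required)
  writer extras: unknown to reader
  rule R2 violated at extras
  rule R1 violated at seq
  rule R1 violated at severity
  rule R4 violated at severity
  rule R3 violated at verified
  => backward: BREAKING (5)
forward pass over Invoice, reader schema v1, writer schema v2:
  severity <- severity (State -> State, writer required)
  extras has no writer counterpart
  verified <- verified (int64 -> bool, writer required)
  age <- age (int64 -> int64, writer optional)
  writer seq: unknown to reader
  rule R4 violated at age
  rule R1 violated at extras
  rule R2 violated at seq
  rule R3 violated at verified
  => forward: BREAKING (4)
decode walk for Invoice under reader schema v2:
  severity := "AMBER"
  read fails at seq under R1 (no fill)
  => FAILS_AT (seq, R1)

backward: BREAKING [(extras, R2), (seq, R1), (severity, R1), (severity, R4), (verified, R3)]; forward: BREAKING [(age, R4), (extras, R1), (seq, R2), (verified, R3)]; decoded: FAILS_AT (seq, R1)


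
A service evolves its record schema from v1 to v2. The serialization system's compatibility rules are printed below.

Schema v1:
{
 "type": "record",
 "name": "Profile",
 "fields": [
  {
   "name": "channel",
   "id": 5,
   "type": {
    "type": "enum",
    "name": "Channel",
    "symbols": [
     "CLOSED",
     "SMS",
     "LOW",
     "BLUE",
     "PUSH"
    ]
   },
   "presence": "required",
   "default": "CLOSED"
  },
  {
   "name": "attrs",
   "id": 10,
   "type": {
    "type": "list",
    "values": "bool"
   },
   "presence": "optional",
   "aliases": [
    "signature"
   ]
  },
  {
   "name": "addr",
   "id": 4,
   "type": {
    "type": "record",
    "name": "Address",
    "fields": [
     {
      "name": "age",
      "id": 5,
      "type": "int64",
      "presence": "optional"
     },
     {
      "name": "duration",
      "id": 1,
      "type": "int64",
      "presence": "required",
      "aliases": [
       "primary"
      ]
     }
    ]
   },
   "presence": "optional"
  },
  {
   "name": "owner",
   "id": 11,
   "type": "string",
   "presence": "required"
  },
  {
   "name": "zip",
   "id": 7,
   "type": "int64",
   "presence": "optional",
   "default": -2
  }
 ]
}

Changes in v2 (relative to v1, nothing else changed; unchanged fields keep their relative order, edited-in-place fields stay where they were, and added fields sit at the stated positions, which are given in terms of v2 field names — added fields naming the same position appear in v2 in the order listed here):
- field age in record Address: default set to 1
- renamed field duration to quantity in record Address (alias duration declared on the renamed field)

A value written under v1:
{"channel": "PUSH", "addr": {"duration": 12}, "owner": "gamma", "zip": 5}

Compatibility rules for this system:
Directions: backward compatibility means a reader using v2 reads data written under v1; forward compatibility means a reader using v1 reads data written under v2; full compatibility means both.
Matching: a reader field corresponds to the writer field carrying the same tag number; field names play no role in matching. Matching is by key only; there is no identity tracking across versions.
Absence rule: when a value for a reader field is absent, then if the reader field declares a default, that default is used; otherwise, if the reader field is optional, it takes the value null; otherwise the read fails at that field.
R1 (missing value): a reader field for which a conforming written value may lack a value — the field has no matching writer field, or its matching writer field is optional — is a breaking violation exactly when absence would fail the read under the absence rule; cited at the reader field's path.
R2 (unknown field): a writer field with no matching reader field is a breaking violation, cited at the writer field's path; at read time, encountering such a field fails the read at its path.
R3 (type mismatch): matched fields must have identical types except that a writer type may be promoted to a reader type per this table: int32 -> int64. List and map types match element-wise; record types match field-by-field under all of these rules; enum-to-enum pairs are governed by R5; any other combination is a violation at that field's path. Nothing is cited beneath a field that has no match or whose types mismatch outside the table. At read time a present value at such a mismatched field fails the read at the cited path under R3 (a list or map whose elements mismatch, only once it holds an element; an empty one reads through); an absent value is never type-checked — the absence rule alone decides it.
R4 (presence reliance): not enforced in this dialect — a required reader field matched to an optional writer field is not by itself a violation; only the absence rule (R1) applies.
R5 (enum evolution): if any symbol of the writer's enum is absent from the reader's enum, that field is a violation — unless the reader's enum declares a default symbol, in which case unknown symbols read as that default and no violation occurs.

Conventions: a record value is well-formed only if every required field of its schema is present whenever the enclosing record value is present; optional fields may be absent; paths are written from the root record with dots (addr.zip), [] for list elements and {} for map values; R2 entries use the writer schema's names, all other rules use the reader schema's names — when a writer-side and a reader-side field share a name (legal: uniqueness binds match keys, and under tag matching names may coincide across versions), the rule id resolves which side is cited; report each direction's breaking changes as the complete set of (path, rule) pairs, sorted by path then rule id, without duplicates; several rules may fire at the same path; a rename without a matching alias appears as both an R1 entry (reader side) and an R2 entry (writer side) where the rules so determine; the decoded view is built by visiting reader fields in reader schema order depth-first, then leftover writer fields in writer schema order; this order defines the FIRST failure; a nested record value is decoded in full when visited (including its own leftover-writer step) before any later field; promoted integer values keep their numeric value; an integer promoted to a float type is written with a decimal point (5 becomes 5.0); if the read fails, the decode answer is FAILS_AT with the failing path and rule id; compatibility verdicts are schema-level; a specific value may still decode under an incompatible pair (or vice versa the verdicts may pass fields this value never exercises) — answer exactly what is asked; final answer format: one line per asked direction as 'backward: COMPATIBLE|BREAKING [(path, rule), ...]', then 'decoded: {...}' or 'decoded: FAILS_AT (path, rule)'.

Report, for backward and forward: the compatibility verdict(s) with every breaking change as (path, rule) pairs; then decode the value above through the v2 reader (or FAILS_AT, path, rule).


backward: COMPATIBLE []; forward: COMPATIBLE []; decoded: {"channel": "PUSH", "attrs": null, "addr": {"age": 1, "quantity": 12}, "owner": "gamma", "zip": 5}

arrows below run writer -> reader for Profile
checking backward for Profile: reader v2 against writer v1:
  channel <- channel (Channel -> Channel, writer required)
  attrs <- attrs (list<bool> -> list<bool>, writer optional)
  addr <- addr (Address -> Address, writer optional)
  owner <- owner (string -> string, writer required)
  zip <- zip (int64 -> int64, writer optional)
  addr.age <- addr.age (int64 -> int64, writer optional)
  addr.quantity <- addr.duration (int64 -> int64, writer required)
  => no violations; backward on Profile: COMPATIBLE
checking forward for Profile: reader v1 against writer v2:
  channel <- channel (Channel -> Channel, writer required)
  attrs <- attrs (list<bool> -> list<bool>, writer optional)
  addr <- addr (Address -> Address, writer optional)
  owner <- owner (string -> string, writer required)
  zip <- zip (int64 -> int64, writer optional)
  addr.age <- addr.age (int64 -> int64, writer optional)
  addr.duration <- addr.quantity (int64 -> int64, writer required)
  => no violations; forward on Profile: COMPATIBLE
decode walk for Profile under reader schema v2:
  channel := "PUSH"
  attrs := null (absent, optional -> null)
  addr.age := 1 (absent -> default)
  addr.quantity := 12 (from writer duration)
  owner := "gamma"
  zip := 5
  => decoded: {"channel": "PUSH", "attrs": null, "addr": {"age": 1, "quantity": 12}, "owner": "gamma", "zip": 5}


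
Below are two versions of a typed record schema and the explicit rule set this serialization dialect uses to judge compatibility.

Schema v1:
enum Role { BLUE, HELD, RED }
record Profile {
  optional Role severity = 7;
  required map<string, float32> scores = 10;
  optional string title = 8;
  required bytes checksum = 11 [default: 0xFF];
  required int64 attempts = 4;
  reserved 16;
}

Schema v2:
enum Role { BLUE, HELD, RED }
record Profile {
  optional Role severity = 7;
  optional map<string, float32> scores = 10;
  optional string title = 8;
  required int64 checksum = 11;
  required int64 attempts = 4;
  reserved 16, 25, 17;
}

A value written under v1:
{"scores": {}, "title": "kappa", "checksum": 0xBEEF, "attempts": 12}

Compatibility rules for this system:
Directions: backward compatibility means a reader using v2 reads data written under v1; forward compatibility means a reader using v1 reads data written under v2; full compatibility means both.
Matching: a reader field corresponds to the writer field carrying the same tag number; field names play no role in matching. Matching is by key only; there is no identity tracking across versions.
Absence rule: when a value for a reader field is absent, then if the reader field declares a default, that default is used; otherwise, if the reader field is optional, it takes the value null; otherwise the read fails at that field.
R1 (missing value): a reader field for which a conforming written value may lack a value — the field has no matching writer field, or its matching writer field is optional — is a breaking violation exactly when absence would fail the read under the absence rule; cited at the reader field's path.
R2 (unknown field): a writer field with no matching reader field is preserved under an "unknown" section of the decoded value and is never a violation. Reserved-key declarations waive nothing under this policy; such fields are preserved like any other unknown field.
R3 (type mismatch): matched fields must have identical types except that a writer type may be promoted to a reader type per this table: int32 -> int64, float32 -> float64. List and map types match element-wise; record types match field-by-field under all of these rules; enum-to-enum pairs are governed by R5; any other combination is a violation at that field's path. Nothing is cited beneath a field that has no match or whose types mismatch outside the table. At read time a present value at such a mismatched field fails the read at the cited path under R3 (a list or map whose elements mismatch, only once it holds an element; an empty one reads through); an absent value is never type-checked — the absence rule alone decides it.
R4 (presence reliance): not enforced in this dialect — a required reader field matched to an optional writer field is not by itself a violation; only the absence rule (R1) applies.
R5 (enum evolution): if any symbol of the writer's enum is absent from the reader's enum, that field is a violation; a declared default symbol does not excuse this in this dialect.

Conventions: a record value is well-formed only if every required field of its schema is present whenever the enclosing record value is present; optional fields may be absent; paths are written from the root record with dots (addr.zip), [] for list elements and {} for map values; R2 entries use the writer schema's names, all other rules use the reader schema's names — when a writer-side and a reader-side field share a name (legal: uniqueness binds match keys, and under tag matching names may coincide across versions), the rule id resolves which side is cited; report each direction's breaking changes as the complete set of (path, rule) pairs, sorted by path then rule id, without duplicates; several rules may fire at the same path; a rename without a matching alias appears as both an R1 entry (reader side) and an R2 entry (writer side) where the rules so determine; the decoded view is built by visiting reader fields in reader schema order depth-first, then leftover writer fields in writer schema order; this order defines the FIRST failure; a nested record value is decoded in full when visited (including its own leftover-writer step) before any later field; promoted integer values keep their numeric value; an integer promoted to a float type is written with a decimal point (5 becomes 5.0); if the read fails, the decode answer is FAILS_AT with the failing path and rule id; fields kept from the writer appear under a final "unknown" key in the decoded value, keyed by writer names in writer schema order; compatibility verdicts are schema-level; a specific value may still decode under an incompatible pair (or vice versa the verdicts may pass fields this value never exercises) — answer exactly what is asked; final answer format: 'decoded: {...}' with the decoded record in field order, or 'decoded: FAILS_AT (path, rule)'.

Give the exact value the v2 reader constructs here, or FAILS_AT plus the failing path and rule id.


decoded: FAILS_AT (checksum, R3)

in Profile below, arrows point writer -> reader
decode (reader v2):
  severity := null (absent, optional -> null)
  scores := {}
  title := "kappa"
  read fails at checksum under R3
  => FAILS_AT (checksum, R3)
diffs on Profile not affecting the asked answer:
  field scores in record Profile: required changed to optional -> changes Profile's schema-level verdicts only — the decode of this value is the same


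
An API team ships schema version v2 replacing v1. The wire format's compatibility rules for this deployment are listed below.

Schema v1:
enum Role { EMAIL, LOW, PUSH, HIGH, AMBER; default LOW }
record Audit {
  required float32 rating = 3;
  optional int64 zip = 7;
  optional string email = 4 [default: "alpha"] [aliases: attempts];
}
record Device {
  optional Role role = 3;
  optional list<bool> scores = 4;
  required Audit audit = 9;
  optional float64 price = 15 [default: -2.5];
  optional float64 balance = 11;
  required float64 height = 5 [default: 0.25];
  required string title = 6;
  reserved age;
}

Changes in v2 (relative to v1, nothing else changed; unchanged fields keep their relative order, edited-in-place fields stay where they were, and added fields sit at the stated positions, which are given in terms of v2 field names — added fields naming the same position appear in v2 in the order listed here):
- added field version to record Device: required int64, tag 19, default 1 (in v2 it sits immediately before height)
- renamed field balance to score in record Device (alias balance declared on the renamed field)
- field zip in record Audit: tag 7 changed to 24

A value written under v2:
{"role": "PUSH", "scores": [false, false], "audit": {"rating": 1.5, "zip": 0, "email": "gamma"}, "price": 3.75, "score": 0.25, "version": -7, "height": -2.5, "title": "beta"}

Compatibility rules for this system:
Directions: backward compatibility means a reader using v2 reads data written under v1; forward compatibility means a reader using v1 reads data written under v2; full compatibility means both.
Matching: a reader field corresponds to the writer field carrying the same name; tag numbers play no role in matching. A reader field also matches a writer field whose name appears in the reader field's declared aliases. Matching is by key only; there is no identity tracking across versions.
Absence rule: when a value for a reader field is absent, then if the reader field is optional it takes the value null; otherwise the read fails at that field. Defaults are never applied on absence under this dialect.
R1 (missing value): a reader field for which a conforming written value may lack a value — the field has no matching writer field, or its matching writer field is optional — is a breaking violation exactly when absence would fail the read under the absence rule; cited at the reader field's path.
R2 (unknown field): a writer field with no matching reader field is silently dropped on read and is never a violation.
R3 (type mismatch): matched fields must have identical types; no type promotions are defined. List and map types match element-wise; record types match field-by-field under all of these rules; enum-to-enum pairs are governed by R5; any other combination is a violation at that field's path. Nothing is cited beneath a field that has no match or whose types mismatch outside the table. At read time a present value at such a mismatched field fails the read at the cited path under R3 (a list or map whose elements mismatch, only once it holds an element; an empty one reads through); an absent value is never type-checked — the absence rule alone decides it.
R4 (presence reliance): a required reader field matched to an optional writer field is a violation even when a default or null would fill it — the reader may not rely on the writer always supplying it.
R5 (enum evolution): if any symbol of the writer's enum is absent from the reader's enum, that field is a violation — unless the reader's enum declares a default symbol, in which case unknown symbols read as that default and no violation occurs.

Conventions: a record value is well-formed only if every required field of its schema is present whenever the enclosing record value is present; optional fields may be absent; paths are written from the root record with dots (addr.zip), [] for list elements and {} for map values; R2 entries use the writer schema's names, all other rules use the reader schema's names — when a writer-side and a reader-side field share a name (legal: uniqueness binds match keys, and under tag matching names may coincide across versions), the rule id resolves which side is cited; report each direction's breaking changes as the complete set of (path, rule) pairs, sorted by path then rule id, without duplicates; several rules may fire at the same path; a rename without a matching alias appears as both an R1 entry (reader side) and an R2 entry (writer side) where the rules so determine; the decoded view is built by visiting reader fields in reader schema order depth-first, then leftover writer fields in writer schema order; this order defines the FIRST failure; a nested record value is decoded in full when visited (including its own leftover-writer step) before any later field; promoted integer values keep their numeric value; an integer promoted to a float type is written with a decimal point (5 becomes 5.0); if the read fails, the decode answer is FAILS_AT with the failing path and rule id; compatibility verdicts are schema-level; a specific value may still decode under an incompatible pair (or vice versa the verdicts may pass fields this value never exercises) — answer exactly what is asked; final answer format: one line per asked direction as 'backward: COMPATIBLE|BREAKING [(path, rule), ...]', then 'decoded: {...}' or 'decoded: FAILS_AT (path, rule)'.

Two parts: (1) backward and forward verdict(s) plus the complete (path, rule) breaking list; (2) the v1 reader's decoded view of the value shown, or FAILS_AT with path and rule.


in Device below, arrows point writer -> reader
backward for Device (reader v2, writer v1):
  Role -> Role, writer optional: role aligns to role
  list<bool> -> list<bool>, writer optional: scores aligns to scores
  Audit -> Audit, writer required: audit aligns to audit
  float64 -> float64, writer optional: price aligns to price
  float64 -> float64, writer optional: score aligns to balance
  no writer field matches reader version
  float64 -> float64, writer required: height aligns to height
  string -> string, writer required: title aligns to title
  float32 -> float32, writer required: audit.rating aligns to audit.rating
  int64 -> int64, writer optional: audit.zip aligns to audit.zip
  string -> string, writer optional: audit.email aligns to audit.email
  R1 fires at version
  => backward: BREAKING (1)
forward for Device (reader v1, writer v2):
  Role -> Role, writer optional: role aligns to role
  list<bool> -> list<bool>, writer optional: scores aligns to scores
  Audit -> Audit, writer required: audit aligns to audit
  float64 -> float64, writer optional: price aligns to price
  no writer field matches reader balance
  float64 -> float64, writer required: height aligns to height
  string -> string, writer required: title aligns to title
  leftover writer field: score
  leftover writer field: version
  float32 -> float32, writer required: audit.rating aligns to audit.rating
  int64 -> int64, writer optional: audit.zip aligns to audit.zip
  string -> string, writer optional: audit.email aligns to audit.email
  nothing fires on Device: forward is COMPATIBLE
decoding the Device value with the v1 reader:
  role := "PUSH"
  scores := [false, false]
  audit.rating := 1.5
  audit.zip := 0
  audit.email := "gamma"
  price := 3.75
  balance := null (not supplied -> null)
  height := -2.5
  title := "beta"
  writer score: unmatched, discarded
  writer version: unmatched, discarded
  => decoded: {"role": "PUSH", "scores": [false, false], "audit": {"rating": 1.5, "zip": 0, "email": "gamma"}, "price": 3.75, "balance": null, "height": -2.5, "title": "beta"}

backward: BREAKING [(version, R1)]; forward: COMPATIBLE []; decoded: {"role": "PUSH", "scores": [false, false], "audit": {"rating": 1.5, "zip": 0, "email": "gamma"}, "price": 3.75, "balance": null, "height": -2.5, "title": "beta"}


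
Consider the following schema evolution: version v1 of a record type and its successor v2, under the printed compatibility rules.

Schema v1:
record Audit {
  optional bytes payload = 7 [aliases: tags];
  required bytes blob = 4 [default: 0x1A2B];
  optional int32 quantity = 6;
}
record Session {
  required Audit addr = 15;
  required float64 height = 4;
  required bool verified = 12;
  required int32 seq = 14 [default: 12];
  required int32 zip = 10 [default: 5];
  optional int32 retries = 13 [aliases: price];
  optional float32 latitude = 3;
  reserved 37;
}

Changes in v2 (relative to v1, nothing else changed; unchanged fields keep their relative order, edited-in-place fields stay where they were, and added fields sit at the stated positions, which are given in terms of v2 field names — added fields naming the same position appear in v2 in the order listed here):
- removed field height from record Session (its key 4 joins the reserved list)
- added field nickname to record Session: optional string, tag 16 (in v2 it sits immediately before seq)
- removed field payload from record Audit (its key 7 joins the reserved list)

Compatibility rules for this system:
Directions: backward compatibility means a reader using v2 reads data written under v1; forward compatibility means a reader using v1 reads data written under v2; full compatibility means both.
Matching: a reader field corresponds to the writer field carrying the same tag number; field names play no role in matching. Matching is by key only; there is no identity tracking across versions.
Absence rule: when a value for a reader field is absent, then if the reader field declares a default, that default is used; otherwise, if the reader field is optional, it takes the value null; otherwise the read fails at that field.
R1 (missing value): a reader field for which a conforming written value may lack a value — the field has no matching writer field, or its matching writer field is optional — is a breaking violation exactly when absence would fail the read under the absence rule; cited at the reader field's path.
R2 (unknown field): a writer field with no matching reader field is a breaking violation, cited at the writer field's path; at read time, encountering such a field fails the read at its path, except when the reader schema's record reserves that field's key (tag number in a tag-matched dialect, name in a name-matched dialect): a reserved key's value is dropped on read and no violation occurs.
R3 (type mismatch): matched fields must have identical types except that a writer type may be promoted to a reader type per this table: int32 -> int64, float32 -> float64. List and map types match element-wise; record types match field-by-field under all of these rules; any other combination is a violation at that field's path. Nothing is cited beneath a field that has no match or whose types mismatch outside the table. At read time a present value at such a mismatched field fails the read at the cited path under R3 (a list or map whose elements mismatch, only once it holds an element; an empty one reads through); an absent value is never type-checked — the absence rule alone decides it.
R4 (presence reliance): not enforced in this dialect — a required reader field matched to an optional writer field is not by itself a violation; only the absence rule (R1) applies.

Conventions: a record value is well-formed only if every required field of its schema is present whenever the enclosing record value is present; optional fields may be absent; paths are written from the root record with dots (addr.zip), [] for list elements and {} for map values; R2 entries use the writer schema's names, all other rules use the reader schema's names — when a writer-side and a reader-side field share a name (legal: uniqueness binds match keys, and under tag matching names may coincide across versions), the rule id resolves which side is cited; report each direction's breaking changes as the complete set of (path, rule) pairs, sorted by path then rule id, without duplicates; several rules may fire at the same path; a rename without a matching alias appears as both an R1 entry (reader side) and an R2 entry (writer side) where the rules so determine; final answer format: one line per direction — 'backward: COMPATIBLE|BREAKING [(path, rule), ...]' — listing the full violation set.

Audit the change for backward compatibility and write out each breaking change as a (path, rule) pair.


each type pair in Session: writer, then reader
checking backward for Session: reader v2 against writer v1:
  Audit -> Audit, writer required: addr aligns to addr
  bool -> bool, writer required: verified aligns to verified
  nickname: no writer-side match
  int32 -> int32, writer required: seq aligns to seq
  int32 -> int32, writer required: zip aligns to zip
  int32 -> int32, writer optional: retries aligns to retries
  float32 -> float32, writer optional: latitude aligns to latitude
  writer field height has no reader counterpart
  bytes -> bytes, writer required: addr.blob aligns to addr.blob
  int32 -> int32, writer optional: addr.quantity aligns to addr.quantity
  writer field addr.payload has no reader counterpart
  => backward verdict for Session: COMPATIBLE, no violations
diffs on Session not affecting the asked answer:
  removed field height from record Session (its key 4 joins the reserved list) -> fires only in the forward direction of Session, which is not asked here
  added field nickname to record Session: optional string, tag 16 (in v2 it sits immediately before seq) -> fires only in the forward direction of Session, which is not asked here
  removed field payload from record Audit (its key 7 joins the reserved list) -> triggers nothing under Session's printed rules — same verdict

backward: COMPATIBLE []
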